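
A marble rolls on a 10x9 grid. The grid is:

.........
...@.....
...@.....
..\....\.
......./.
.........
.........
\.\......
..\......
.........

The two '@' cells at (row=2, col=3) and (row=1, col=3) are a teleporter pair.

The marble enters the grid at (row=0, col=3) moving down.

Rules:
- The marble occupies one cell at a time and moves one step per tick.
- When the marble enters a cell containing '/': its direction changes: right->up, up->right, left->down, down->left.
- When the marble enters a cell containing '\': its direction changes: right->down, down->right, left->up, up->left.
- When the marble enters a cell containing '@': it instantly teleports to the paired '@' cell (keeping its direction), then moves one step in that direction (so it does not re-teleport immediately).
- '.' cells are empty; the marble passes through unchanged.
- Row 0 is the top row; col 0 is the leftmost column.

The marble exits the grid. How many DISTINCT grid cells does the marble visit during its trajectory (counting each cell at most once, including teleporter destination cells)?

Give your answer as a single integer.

Answer: 10

Derivation:
Step 1: enter (0,3), '.' pass, move down to (1,3)
Step 2: enter (1,3), '@' teleport (1,3)->(2,3), also enter (2,3), move down to (3,3)
Step 3: enter (3,3), '.' pass, move down to (4,3)
Step 4: enter (4,3), '.' pass, move down to (5,3)
Step 5: enter (5,3), '.' pass, move down to (6,3)
Step 6: enter (6,3), '.' pass, move down to (7,3)
Step 7: enter (7,3), '.' pass, move down to (8,3)
Step 8: enter (8,3), '.' pass, move down to (9,3)
Step 9: enter (9,3), '.' pass, move down to (10,3)
Step 10: at (10,3) — EXIT via bottom edge, pos 3
Distinct cells visited: 10 (path length 10)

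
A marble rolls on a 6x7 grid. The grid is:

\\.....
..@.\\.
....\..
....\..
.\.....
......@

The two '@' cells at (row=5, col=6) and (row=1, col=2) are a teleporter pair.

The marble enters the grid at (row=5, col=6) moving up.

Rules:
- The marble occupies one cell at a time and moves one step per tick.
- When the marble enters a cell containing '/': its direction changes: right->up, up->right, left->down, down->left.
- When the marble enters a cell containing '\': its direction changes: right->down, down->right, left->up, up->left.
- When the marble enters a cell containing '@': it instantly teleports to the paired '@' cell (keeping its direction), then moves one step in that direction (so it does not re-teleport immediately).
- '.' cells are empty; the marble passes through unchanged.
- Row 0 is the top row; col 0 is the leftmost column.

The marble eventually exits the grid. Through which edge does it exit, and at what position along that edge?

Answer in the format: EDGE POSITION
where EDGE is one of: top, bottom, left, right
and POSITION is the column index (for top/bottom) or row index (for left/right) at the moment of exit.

Step 1: enter (5,6), '@' teleport (5,6)->(1,2), also enter (1,2), move up to (0,2)
Step 2: enter (0,2), '.' pass, move up to (-1,2)
Step 3: at (-1,2) — EXIT via top edge, pos 2

Answer: top 2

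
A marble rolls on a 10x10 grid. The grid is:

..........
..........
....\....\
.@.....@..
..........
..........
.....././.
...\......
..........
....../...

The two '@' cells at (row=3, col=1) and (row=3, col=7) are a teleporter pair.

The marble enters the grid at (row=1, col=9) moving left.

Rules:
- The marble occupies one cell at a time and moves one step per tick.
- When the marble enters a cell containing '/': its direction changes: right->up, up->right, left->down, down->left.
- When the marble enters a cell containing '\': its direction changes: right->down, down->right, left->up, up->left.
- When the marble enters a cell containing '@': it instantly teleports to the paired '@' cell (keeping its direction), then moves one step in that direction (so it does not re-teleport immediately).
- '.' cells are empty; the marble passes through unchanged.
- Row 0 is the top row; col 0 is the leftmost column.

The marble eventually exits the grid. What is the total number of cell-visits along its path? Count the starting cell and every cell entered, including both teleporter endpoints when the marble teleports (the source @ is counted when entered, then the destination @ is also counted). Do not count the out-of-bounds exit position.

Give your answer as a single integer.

Answer: 10

Derivation:
Step 1: enter (1,9), '.' pass, move left to (1,8)
Step 2: enter (1,8), '.' pass, move left to (1,7)
Step 3: enter (1,7), '.' pass, move left to (1,6)
Step 4: enter (1,6), '.' pass, move left to (1,5)
Step 5: enter (1,5), '.' pass, move left to (1,4)
Step 6: enter (1,4), '.' pass, move left to (1,3)
Step 7: enter (1,3), '.' pass, move left to (1,2)
Step 8: enter (1,2), '.' pass, move left to (1,1)
Step 9: enter (1,1), '.' pass, move left to (1,0)
Step 10: enter (1,0), '.' pass, move left to (1,-1)
Step 11: at (1,-1) — EXIT via left edge, pos 1
Path length (cell visits): 10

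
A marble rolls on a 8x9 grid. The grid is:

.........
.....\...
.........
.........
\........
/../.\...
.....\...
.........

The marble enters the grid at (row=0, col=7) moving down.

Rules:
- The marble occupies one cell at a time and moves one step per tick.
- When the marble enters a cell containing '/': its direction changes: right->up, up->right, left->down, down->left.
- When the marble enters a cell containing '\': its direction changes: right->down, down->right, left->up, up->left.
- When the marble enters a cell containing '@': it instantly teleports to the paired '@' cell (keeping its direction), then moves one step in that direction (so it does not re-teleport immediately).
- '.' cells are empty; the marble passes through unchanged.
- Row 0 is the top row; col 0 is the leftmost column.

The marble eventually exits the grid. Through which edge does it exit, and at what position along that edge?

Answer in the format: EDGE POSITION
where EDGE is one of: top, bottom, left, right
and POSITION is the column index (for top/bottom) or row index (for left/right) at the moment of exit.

Step 1: enter (0,7), '.' pass, move down to (1,7)
Step 2: enter (1,7), '.' pass, move down to (2,7)
Step 3: enter (2,7), '.' pass, move down to (3,7)
Step 4: enter (3,7), '.' pass, move down to (4,7)
Step 5: enter (4,7), '.' pass, move down to (5,7)
Step 6: enter (5,7), '.' pass, move down to (6,7)
Step 7: enter (6,7), '.' pass, move down to (7,7)
Step 8: enter (7,7), '.' pass, move down to (8,7)
Step 9: at (8,7) — EXIT via bottom edge, pos 7

Answer: bottom 7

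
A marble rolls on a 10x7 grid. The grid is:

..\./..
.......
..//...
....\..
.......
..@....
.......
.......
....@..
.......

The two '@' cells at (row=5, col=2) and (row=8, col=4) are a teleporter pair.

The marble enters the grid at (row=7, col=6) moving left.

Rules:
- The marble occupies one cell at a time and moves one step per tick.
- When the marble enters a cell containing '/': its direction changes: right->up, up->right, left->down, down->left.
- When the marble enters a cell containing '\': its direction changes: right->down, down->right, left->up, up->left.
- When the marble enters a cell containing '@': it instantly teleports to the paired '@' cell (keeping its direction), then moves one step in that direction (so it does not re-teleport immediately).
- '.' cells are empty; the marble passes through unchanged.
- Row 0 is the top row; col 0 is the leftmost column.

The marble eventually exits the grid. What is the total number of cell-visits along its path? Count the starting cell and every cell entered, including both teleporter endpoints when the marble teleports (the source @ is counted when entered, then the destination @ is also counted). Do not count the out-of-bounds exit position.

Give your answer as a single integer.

Step 1: enter (7,6), '.' pass, move left to (7,5)
Step 2: enter (7,5), '.' pass, move left to (7,4)
Step 3: enter (7,4), '.' pass, move left to (7,3)
Step 4: enter (7,3), '.' pass, move left to (7,2)
Step 5: enter (7,2), '.' pass, move left to (7,1)
Step 6: enter (7,1), '.' pass, move left to (7,0)
Step 7: enter (7,0), '.' pass, move left to (7,-1)
Step 8: at (7,-1) — EXIT via left edge, pos 7
Path length (cell visits): 7

Answer: 7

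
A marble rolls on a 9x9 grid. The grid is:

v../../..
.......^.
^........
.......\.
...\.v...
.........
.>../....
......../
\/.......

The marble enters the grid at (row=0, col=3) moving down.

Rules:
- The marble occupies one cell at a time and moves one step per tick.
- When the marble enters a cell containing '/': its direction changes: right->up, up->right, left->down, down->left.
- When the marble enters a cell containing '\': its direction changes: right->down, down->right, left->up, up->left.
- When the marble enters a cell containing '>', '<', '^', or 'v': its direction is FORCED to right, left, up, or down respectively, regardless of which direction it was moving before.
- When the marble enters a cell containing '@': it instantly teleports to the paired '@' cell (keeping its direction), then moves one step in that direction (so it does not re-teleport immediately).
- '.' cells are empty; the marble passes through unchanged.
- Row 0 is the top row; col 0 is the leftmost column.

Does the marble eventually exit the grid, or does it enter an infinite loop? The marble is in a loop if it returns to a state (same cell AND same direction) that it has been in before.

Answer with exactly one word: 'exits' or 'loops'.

Step 1: enter (0,3), '/' deflects down->left, move left to (0,2)
Step 2: enter (0,2), '.' pass, move left to (0,1)
Step 3: enter (0,1), '.' pass, move left to (0,0)
Step 4: enter (0,0), 'v' forces left->down, move down to (1,0)
Step 5: enter (1,0), '.' pass, move down to (2,0)
Step 6: enter (2,0), '^' forces down->up, move up to (1,0)
Step 7: enter (1,0), '.' pass, move up to (0,0)
Step 8: enter (0,0), 'v' forces up->down, move down to (1,0)
Step 9: at (1,0) dir=down — LOOP DETECTED (seen before)

Answer: loops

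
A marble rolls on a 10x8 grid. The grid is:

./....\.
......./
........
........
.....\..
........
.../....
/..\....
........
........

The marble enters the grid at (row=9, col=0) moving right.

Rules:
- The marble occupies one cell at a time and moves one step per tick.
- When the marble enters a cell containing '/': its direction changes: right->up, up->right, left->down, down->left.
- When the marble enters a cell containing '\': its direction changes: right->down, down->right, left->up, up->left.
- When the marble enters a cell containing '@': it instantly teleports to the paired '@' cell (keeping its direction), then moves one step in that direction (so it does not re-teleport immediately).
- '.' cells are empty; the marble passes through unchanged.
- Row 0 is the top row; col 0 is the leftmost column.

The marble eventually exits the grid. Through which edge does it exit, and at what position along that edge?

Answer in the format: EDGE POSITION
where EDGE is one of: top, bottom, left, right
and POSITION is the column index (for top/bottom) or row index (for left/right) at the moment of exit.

Answer: right 9

Derivation:
Step 1: enter (9,0), '.' pass, move right to (9,1)
Step 2: enter (9,1), '.' pass, move right to (9,2)
Step 3: enter (9,2), '.' pass, move right to (9,3)
Step 4: enter (9,3), '.' pass, move right to (9,4)
Step 5: enter (9,4), '.' pass, move right to (9,5)
Step 6: enter (9,5), '.' pass, move right to (9,6)
Step 7: enter (9,6), '.' pass, move right to (9,7)
Step 8: enter (9,7), '.' pass, move right to (9,8)
Step 9: at (9,8) — EXIT via right edge, pos 9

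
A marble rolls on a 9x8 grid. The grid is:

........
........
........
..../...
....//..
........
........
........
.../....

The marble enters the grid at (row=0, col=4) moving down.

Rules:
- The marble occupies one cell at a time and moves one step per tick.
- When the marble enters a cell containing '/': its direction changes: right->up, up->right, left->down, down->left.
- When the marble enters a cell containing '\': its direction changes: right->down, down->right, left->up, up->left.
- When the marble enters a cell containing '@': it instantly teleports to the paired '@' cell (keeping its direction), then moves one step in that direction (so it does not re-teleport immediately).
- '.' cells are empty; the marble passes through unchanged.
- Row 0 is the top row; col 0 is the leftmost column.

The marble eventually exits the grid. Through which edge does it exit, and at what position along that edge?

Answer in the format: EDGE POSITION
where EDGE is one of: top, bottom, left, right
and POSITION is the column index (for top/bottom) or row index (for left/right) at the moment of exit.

Step 1: enter (0,4), '.' pass, move down to (1,4)
Step 2: enter (1,4), '.' pass, move down to (2,4)
Step 3: enter (2,4), '.' pass, move down to (3,4)
Step 4: enter (3,4), '/' deflects down->left, move left to (3,3)
Step 5: enter (3,3), '.' pass, move left to (3,2)
Step 6: enter (3,2), '.' pass, move left to (3,1)
Step 7: enter (3,1), '.' pass, move left to (3,0)
Step 8: enter (3,0), '.' pass, move left to (3,-1)
Step 9: at (3,-1) — EXIT via left edge, pos 3

Answer: left 3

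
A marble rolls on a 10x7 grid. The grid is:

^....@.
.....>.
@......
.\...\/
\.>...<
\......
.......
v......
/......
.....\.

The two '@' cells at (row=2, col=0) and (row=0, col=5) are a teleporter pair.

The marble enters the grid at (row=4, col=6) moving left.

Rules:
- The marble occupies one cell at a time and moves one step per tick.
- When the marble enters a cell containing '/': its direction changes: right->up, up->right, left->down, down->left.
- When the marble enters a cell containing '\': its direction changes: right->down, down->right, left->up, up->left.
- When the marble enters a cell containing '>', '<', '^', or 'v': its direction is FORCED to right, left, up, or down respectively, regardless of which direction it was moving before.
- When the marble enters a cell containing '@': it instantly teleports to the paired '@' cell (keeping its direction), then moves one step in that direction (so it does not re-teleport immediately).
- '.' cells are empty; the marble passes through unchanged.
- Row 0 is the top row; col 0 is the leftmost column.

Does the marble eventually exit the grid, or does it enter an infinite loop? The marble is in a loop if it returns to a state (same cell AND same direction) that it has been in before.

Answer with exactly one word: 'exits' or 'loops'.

Step 1: enter (4,6), '<' forces left->left, move left to (4,5)
Step 2: enter (4,5), '.' pass, move left to (4,4)
Step 3: enter (4,4), '.' pass, move left to (4,3)
Step 4: enter (4,3), '.' pass, move left to (4,2)
Step 5: enter (4,2), '>' forces left->right, move right to (4,3)
Step 6: enter (4,3), '.' pass, move right to (4,4)
Step 7: enter (4,4), '.' pass, move right to (4,5)
Step 8: enter (4,5), '.' pass, move right to (4,6)
Step 9: enter (4,6), '<' forces right->left, move left to (4,5)
Step 10: at (4,5) dir=left — LOOP DETECTED (seen before)

Answer: loops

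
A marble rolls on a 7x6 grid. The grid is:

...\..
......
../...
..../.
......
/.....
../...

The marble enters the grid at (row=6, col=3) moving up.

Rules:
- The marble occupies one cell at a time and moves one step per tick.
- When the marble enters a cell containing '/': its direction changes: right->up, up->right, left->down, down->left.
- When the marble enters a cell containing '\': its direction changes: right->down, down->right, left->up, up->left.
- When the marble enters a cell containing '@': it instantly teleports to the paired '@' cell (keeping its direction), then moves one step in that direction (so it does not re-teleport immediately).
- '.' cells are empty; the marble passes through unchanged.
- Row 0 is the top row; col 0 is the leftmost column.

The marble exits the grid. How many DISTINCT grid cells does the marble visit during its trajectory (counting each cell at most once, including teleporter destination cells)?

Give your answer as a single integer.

Step 1: enter (6,3), '.' pass, move up to (5,3)
Step 2: enter (5,3), '.' pass, move up to (4,3)
Step 3: enter (4,3), '.' pass, move up to (3,3)
Step 4: enter (3,3), '.' pass, move up to (2,3)
Step 5: enter (2,3), '.' pass, move up to (1,3)
Step 6: enter (1,3), '.' pass, move up to (0,3)
Step 7: enter (0,3), '\' deflects up->left, move left to (0,2)
Step 8: enter (0,2), '.' pass, move left to (0,1)
Step 9: enter (0,1), '.' pass, move left to (0,0)
Step 10: enter (0,0), '.' pass, move left to (0,-1)
Step 11: at (0,-1) — EXIT via left edge, pos 0
Distinct cells visited: 10 (path length 10)

Answer: 10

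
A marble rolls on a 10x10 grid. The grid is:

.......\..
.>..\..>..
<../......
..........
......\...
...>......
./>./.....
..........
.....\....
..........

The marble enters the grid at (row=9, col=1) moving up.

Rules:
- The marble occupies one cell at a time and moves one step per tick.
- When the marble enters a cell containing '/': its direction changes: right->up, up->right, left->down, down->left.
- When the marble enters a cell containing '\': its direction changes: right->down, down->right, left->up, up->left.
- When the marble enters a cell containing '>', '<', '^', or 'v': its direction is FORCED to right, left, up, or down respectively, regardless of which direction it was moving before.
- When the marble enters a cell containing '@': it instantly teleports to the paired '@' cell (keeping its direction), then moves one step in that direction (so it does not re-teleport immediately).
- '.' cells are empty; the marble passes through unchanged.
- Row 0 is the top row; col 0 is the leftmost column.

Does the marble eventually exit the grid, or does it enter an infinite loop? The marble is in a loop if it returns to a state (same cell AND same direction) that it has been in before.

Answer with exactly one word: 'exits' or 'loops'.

Answer: loops

Derivation:
Step 1: enter (9,1), '.' pass, move up to (8,1)
Step 2: enter (8,1), '.' pass, move up to (7,1)
Step 3: enter (7,1), '.' pass, move up to (6,1)
Step 4: enter (6,1), '/' deflects up->right, move right to (6,2)
Step 5: enter (6,2), '>' forces right->right, move right to (6,3)
Step 6: enter (6,3), '.' pass, move right to (6,4)
Step 7: enter (6,4), '/' deflects right->up, move up to (5,4)
Step 8: enter (5,4), '.' pass, move up to (4,4)
Step 9: enter (4,4), '.' pass, move up to (3,4)
Step 10: enter (3,4), '.' pass, move up to (2,4)
Step 11: enter (2,4), '.' pass, move up to (1,4)
Step 12: enter (1,4), '\' deflects up->left, move left to (1,3)
Step 13: enter (1,3), '.' pass, move left to (1,2)
Step 14: enter (1,2), '.' pass, move left to (1,1)
Step 15: enter (1,1), '>' forces left->right, move right to (1,2)
Step 16: enter (1,2), '.' pass, move right to (1,3)
Step 17: enter (1,3), '.' pass, move right to (1,4)
Step 18: enter (1,4), '\' deflects right->down, move down to (2,4)
Step 19: enter (2,4), '.' pass, move down to (3,4)
Step 20: enter (3,4), '.' pass, move down to (4,4)
Step 21: enter (4,4), '.' pass, move down to (5,4)
Step 22: enter (5,4), '.' pass, move down to (6,4)
Step 23: enter (6,4), '/' deflects down->left, move left to (6,3)
Step 24: enter (6,3), '.' pass, move left to (6,2)
Step 25: enter (6,2), '>' forces left->right, move right to (6,3)
Step 26: at (6,3) dir=right — LOOP DETECTED (seen before)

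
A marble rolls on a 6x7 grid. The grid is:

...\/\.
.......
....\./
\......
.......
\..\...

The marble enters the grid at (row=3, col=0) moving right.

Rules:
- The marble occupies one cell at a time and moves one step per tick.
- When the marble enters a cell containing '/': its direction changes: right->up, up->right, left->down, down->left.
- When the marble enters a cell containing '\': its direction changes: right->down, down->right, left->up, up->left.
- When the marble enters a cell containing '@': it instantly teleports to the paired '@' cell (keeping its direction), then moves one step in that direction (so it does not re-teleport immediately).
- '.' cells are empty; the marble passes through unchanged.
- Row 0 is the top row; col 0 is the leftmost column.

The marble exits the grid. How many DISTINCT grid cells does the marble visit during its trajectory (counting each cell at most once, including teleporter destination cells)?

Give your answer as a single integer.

Answer: 6

Derivation:
Step 1: enter (3,0), '\' deflects right->down, move down to (4,0)
Step 2: enter (4,0), '.' pass, move down to (5,0)
Step 3: enter (5,0), '\' deflects down->right, move right to (5,1)
Step 4: enter (5,1), '.' pass, move right to (5,2)
Step 5: enter (5,2), '.' pass, move right to (5,3)
Step 6: enter (5,3), '\' deflects right->down, move down to (6,3)
Step 7: at (6,3) — EXIT via bottom edge, pos 3
Distinct cells visited: 6 (path length 6)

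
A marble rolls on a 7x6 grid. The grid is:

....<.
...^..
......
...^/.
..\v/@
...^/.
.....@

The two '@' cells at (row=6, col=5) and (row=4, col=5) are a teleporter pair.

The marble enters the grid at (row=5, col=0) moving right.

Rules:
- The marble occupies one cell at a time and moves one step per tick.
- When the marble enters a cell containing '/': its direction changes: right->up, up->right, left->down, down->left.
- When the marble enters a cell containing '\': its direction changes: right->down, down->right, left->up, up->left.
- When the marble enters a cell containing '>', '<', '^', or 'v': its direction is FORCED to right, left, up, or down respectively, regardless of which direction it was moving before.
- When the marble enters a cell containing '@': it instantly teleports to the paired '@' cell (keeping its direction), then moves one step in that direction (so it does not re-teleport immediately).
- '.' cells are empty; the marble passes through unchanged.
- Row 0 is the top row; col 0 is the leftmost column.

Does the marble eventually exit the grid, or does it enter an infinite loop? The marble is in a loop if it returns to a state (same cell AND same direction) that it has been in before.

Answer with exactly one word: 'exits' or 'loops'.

Step 1: enter (5,0), '.' pass, move right to (5,1)
Step 2: enter (5,1), '.' pass, move right to (5,2)
Step 3: enter (5,2), '.' pass, move right to (5,3)
Step 4: enter (5,3), '^' forces right->up, move up to (4,3)
Step 5: enter (4,3), 'v' forces up->down, move down to (5,3)
Step 6: enter (5,3), '^' forces down->up, move up to (4,3)
Step 7: at (4,3) dir=up — LOOP DETECTED (seen before)

Answer: loops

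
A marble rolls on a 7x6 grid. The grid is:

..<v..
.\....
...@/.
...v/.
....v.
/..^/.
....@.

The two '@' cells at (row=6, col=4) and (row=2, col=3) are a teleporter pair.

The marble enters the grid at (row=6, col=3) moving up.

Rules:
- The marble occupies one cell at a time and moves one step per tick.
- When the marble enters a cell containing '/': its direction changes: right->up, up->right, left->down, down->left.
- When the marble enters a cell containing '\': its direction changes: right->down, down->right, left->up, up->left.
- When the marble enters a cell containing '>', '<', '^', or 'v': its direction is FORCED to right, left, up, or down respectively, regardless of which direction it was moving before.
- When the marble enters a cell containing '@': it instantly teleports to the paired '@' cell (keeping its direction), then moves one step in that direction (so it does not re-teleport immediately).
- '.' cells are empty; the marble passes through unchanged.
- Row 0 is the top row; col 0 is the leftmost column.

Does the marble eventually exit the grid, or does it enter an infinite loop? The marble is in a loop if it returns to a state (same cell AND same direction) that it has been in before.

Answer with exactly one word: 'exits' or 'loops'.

Step 1: enter (6,3), '.' pass, move up to (5,3)
Step 2: enter (5,3), '^' forces up->up, move up to (4,3)
Step 3: enter (4,3), '.' pass, move up to (3,3)
Step 4: enter (3,3), 'v' forces up->down, move down to (4,3)
Step 5: enter (4,3), '.' pass, move down to (5,3)
Step 6: enter (5,3), '^' forces down->up, move up to (4,3)
Step 7: at (4,3) dir=up — LOOP DETECTED (seen before)

Answer: loops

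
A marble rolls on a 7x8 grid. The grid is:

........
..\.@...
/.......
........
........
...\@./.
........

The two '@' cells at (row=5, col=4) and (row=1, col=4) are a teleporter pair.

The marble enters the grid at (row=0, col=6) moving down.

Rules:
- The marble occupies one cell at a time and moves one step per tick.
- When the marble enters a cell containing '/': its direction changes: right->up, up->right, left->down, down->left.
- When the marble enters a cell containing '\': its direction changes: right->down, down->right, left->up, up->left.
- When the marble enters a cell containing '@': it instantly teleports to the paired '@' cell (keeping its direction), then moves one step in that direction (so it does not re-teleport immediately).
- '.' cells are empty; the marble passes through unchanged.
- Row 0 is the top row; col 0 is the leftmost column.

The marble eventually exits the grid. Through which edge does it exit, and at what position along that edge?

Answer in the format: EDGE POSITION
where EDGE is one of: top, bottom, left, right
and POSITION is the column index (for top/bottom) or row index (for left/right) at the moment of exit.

Step 1: enter (0,6), '.' pass, move down to (1,6)
Step 2: enter (1,6), '.' pass, move down to (2,6)
Step 3: enter (2,6), '.' pass, move down to (3,6)
Step 4: enter (3,6), '.' pass, move down to (4,6)
Step 5: enter (4,6), '.' pass, move down to (5,6)
Step 6: enter (5,6), '/' deflects down->left, move left to (5,5)
Step 7: enter (5,5), '.' pass, move left to (5,4)
Step 8: enter (5,4), '@' teleport (5,4)->(1,4), also enter (1,4), move left to (1,3)
Step 9: enter (1,3), '.' pass, move left to (1,2)
Step 10: enter (1,2), '\' deflects left->up, move up to (0,2)
Step 11: enter (0,2), '.' pass, move up to (-1,2)
Step 12: at (-1,2) — EXIT via top edge, pos 2

Answer: top 2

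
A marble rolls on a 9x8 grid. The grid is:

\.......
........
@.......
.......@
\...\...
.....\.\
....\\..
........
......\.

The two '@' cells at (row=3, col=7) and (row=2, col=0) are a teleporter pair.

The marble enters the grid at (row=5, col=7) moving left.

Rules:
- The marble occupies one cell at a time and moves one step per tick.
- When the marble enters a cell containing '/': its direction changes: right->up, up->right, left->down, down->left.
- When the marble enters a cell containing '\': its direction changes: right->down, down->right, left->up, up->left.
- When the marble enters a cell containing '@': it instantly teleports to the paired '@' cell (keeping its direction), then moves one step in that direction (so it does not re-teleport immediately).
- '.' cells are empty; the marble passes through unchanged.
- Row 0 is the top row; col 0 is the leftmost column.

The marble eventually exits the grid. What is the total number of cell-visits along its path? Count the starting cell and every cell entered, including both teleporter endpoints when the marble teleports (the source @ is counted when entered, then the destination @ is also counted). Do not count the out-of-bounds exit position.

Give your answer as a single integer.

Answer: 6

Derivation:
Step 1: enter (5,7), '\' deflects left->up, move up to (4,7)
Step 2: enter (4,7), '.' pass, move up to (3,7)
Step 3: enter (3,7), '@' teleport (3,7)->(2,0), also enter (2,0), move up to (1,0)
Step 4: enter (1,0), '.' pass, move up to (0,0)
Step 5: enter (0,0), '\' deflects up->left, move left to (0,-1)
Step 6: at (0,-1) — EXIT via left edge, pos 0
Path length (cell visits): 6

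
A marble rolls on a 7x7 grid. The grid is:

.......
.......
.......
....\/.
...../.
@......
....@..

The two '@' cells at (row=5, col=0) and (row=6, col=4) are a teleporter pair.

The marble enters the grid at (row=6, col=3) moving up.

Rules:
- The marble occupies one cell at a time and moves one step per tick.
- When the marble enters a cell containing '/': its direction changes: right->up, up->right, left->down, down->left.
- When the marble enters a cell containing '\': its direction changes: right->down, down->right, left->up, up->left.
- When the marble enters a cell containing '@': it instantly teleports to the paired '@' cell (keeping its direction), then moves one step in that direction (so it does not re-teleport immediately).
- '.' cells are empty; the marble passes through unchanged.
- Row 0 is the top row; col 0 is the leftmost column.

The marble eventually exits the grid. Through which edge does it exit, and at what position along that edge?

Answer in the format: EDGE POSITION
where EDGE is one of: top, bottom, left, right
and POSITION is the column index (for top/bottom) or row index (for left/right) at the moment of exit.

Answer: top 3

Derivation:
Step 1: enter (6,3), '.' pass, move up to (5,3)
Step 2: enter (5,3), '.' pass, move up to (4,3)
Step 3: enter (4,3), '.' pass, move up to (3,3)
Step 4: enter (3,3), '.' pass, move up to (2,3)
Step 5: enter (2,3), '.' pass, move up to (1,3)
Step 6: enter (1,3), '.' pass, move up to (0,3)
Step 7: enter (0,3), '.' pass, move up to (-1,3)
Step 8: at (-1,3) — EXIT via top edge, pos 3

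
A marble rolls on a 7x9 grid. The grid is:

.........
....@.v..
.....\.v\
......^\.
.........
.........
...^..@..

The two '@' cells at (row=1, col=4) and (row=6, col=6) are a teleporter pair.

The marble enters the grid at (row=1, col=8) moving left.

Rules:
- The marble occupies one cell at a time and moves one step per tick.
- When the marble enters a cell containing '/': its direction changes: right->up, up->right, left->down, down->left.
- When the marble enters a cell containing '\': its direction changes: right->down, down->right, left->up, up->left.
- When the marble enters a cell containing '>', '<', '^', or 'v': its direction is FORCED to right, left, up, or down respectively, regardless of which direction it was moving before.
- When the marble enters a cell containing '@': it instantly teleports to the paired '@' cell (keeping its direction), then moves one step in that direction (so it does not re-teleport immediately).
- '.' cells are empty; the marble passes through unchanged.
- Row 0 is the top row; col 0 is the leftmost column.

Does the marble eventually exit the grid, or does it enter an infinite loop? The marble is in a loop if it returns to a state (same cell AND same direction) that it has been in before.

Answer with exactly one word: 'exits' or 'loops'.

Step 1: enter (1,8), '.' pass, move left to (1,7)
Step 2: enter (1,7), '.' pass, move left to (1,6)
Step 3: enter (1,6), 'v' forces left->down, move down to (2,6)
Step 4: enter (2,6), '.' pass, move down to (3,6)
Step 5: enter (3,6), '^' forces down->up, move up to (2,6)
Step 6: enter (2,6), '.' pass, move up to (1,6)
Step 7: enter (1,6), 'v' forces up->down, move down to (2,6)
Step 8: at (2,6) dir=down — LOOP DETECTED (seen before)

Answer: loops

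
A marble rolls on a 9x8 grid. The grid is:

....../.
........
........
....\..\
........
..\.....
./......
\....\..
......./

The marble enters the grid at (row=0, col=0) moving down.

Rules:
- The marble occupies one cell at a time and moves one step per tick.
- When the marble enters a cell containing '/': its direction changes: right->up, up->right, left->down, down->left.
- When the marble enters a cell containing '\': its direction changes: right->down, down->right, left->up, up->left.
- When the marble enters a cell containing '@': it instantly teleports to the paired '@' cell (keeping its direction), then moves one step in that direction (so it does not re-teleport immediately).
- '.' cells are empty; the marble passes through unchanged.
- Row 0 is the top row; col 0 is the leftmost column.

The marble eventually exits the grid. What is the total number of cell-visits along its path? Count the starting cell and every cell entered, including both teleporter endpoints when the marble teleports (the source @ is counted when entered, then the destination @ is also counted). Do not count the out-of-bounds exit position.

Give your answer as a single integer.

Step 1: enter (0,0), '.' pass, move down to (1,0)
Step 2: enter (1,0), '.' pass, move down to (2,0)
Step 3: enter (2,0), '.' pass, move down to (3,0)
Step 4: enter (3,0), '.' pass, move down to (4,0)
Step 5: enter (4,0), '.' pass, move down to (5,0)
Step 6: enter (5,0), '.' pass, move down to (6,0)
Step 7: enter (6,0), '.' pass, move down to (7,0)
Step 8: enter (7,0), '\' deflects down->right, move right to (7,1)
Step 9: enter (7,1), '.' pass, move right to (7,2)
Step 10: enter (7,2), '.' pass, move right to (7,3)
Step 11: enter (7,3), '.' pass, move right to (7,4)
Step 12: enter (7,4), '.' pass, move right to (7,5)
Step 13: enter (7,5), '\' deflects right->down, move down to (8,5)
Step 14: enter (8,5), '.' pass, move down to (9,5)
Step 15: at (9,5) — EXIT via bottom edge, pos 5
Path length (cell visits): 14

Answer: 14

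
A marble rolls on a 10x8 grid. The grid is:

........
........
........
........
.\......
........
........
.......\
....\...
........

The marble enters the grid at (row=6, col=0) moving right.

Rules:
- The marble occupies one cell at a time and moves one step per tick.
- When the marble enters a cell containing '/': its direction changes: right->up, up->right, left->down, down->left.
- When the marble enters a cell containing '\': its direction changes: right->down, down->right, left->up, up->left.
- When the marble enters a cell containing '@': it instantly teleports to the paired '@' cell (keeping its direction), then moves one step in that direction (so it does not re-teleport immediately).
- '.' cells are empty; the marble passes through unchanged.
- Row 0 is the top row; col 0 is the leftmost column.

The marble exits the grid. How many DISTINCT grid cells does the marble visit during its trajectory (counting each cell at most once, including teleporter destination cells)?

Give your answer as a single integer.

Step 1: enter (6,0), '.' pass, move right to (6,1)
Step 2: enter (6,1), '.' pass, move right to (6,2)
Step 3: enter (6,2), '.' pass, move right to (6,3)
Step 4: enter (6,3), '.' pass, move right to (6,4)
Step 5: enter (6,4), '.' pass, move right to (6,5)
Step 6: enter (6,5), '.' pass, move right to (6,6)
Step 7: enter (6,6), '.' pass, move right to (6,7)
Step 8: enter (6,7), '.' pass, move right to (6,8)
Step 9: at (6,8) — EXIT via right edge, pos 6
Distinct cells visited: 8 (path length 8)

Answer: 8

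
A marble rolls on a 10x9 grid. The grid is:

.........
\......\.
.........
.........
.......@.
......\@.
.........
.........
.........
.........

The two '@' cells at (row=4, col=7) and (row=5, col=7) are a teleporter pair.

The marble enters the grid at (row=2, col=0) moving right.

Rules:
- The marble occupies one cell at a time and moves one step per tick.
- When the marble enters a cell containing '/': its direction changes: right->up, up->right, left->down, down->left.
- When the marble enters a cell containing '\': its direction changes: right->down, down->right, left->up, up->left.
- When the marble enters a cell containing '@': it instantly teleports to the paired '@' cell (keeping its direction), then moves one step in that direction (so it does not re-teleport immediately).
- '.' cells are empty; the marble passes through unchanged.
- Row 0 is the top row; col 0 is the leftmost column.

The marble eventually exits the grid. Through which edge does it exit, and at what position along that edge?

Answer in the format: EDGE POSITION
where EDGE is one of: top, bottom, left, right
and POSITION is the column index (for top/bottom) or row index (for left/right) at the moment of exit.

Answer: right 2

Derivation:
Step 1: enter (2,0), '.' pass, move right to (2,1)
Step 2: enter (2,1), '.' pass, move right to (2,2)
Step 3: enter (2,2), '.' pass, move right to (2,3)
Step 4: enter (2,3), '.' pass, move right to (2,4)
Step 5: enter (2,4), '.' pass, move right to (2,5)
Step 6: enter (2,5), '.' pass, move right to (2,6)
Step 7: enter (2,6), '.' pass, move right to (2,7)
Step 8: enter (2,7), '.' pass, move right to (2,8)
Step 9: enter (2,8), '.' pass, move right to (2,9)
Step 10: at (2,9) — EXIT via right edge, pos 2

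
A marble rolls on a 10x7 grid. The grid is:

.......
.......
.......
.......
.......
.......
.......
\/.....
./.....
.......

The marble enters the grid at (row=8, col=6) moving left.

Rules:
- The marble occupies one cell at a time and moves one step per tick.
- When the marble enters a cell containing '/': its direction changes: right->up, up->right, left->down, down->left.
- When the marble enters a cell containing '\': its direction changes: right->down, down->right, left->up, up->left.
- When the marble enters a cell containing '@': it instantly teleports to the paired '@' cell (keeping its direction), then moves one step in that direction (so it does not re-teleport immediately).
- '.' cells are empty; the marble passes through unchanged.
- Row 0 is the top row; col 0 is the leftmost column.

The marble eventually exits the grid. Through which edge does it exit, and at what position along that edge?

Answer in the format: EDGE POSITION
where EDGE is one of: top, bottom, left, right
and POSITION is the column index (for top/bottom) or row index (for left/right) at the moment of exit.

Answer: bottom 1

Derivation:
Step 1: enter (8,6), '.' pass, move left to (8,5)
Step 2: enter (8,5), '.' pass, move left to (8,4)
Step 3: enter (8,4), '.' pass, move left to (8,3)
Step 4: enter (8,3), '.' pass, move left to (8,2)
Step 5: enter (8,2), '.' pass, move left to (8,1)
Step 6: enter (8,1), '/' deflects left->down, move down to (9,1)
Step 7: enter (9,1), '.' pass, move down to (10,1)
Step 8: at (10,1) — EXIT via bottom edge, pos 1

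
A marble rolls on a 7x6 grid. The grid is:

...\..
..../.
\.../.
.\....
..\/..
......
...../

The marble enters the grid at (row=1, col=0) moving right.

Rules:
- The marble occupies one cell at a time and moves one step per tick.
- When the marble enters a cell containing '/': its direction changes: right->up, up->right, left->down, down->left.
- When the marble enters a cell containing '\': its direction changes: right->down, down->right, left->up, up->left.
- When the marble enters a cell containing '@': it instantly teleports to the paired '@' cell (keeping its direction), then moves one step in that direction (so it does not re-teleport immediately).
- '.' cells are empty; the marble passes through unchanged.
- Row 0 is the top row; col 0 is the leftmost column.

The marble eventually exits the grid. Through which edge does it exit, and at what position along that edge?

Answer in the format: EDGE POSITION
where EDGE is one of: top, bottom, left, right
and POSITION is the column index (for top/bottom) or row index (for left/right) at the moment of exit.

Answer: top 4

Derivation:
Step 1: enter (1,0), '.' pass, move right to (1,1)
Step 2: enter (1,1), '.' pass, move right to (1,2)
Step 3: enter (1,2), '.' pass, move right to (1,3)
Step 4: enter (1,3), '.' pass, move right to (1,4)
Step 5: enter (1,4), '/' deflects right->up, move up to (0,4)
Step 6: enter (0,4), '.' pass, move up to (-1,4)
Step 7: at (-1,4) — EXIT via top edge, pos 4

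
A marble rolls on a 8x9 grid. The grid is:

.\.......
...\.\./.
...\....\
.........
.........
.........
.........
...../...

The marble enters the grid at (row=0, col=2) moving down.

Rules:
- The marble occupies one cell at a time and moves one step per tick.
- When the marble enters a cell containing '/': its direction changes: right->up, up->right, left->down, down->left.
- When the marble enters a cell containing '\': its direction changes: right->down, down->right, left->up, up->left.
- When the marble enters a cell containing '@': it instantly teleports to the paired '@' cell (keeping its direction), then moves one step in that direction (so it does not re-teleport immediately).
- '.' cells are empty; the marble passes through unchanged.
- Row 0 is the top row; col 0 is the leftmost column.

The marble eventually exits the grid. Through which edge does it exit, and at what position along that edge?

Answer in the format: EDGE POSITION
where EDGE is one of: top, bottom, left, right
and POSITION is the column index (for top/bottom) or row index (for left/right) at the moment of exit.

Answer: bottom 2

Derivation:
Step 1: enter (0,2), '.' pass, move down to (1,2)
Step 2: enter (1,2), '.' pass, move down to (2,2)
Step 3: enter (2,2), '.' pass, move down to (3,2)
Step 4: enter (3,2), '.' pass, move down to (4,2)
Step 5: enter (4,2), '.' pass, move down to (5,2)
Step 6: enter (5,2), '.' pass, move down to (6,2)
Step 7: enter (6,2), '.' pass, move down to (7,2)
Step 8: enter (7,2), '.' pass, move down to (8,2)
Step 9: at (8,2) — EXIT via bottom edge, pos 2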